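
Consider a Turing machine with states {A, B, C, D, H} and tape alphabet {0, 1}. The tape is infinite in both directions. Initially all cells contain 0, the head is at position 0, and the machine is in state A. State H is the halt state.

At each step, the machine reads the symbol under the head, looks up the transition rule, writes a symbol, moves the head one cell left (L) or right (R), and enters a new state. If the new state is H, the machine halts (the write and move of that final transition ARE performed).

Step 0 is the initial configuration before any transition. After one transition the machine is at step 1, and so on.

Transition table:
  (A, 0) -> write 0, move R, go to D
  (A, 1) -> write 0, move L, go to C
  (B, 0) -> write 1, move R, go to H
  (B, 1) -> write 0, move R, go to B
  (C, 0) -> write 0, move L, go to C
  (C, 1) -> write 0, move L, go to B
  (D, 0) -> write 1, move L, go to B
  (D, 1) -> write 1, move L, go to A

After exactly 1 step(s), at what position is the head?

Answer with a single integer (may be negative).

Step 1: in state A at pos 0, read 0 -> (A,0)->write 0,move R,goto D. Now: state=D, head=1, tape[-1..2]=0000 (head:   ^)

Answer: 1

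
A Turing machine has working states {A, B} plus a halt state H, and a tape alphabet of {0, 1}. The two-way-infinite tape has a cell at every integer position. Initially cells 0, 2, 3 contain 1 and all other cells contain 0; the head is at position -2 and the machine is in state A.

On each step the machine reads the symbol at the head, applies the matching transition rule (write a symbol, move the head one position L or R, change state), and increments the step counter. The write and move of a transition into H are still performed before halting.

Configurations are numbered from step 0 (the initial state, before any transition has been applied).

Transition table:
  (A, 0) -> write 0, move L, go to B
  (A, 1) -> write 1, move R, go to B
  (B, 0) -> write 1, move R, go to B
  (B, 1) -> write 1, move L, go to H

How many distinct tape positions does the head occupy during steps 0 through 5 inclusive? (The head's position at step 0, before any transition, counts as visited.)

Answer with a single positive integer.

Step 1: in state A at pos -2, read 0 -> (A,0)->write 0,move L,goto B. Now: state=B, head=-3, tape[-4..4]=000010110 (head:  ^)
Step 2: in state B at pos -3, read 0 -> (B,0)->write 1,move R,goto B. Now: state=B, head=-2, tape[-4..4]=010010110 (head:   ^)
Step 3: in state B at pos -2, read 0 -> (B,0)->write 1,move R,goto B. Now: state=B, head=-1, tape[-4..4]=011010110 (head:    ^)
Step 4: in state B at pos -1, read 0 -> (B,0)->write 1,move R,goto B. Now: state=B, head=0, tape[-4..4]=011110110 (head:     ^)
Step 5: in state B at pos 0, read 1 -> (B,1)->write 1,move L,goto H. Now: state=H, head=-1, tape[-4..4]=011110110 (head:    ^)
Head positions at steps 0..5: starting at -2, distinct positions visited = {-3, -2, -1, 0} -> 4 position(s)

Answer: 4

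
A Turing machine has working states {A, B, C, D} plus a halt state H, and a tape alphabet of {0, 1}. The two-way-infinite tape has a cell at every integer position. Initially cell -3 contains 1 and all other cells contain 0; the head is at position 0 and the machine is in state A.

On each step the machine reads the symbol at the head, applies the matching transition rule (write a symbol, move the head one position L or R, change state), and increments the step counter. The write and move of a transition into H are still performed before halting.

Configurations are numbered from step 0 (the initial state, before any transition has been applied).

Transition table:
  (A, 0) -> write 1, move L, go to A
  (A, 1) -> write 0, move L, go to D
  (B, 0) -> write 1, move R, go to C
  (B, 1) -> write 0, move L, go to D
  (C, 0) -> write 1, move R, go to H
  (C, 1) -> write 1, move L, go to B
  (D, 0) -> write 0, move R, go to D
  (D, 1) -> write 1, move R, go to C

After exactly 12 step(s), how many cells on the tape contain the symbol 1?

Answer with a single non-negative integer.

Answer: 2

Derivation:
Step 1: in state A at pos 0, read 0 -> (A,0)->write 1,move L,goto A. Now: state=A, head=-1, tape[-4..1]=010010 (head:    ^)
Step 2: in state A at pos -1, read 0 -> (A,0)->write 1,move L,goto A. Now: state=A, head=-2, tape[-4..1]=010110 (head:   ^)
Step 3: in state A at pos -2, read 0 -> (A,0)->write 1,move L,goto A. Now: state=A, head=-3, tape[-4..1]=011110 (head:  ^)
Step 4: in state A at pos -3, read 1 -> (A,1)->write 0,move L,goto D. Now: state=D, head=-4, tape[-5..1]=0001110 (head:  ^)
Step 5: in state D at pos -4, read 0 -> (D,0)->write 0,move R,goto D. Now: state=D, head=-3, tape[-5..1]=0001110 (head:   ^)
Step 6: in state D at pos -3, read 0 -> (D,0)->write 0,move R,goto D. Now: state=D, head=-2, tape[-5..1]=0001110 (head:    ^)
Step 7: in state D at pos -2, read 1 -> (D,1)->write 1,move R,goto C. Now: state=C, head=-1, tape[-5..1]=0001110 (head:     ^)
Step 8: in state C at pos -1, read 1 -> (C,1)->write 1,move L,goto B. Now: state=B, head=-2, tape[-5..1]=0001110 (head:    ^)
Step 9: in state B at pos -2, read 1 -> (B,1)->write 0,move L,goto D. Now: state=D, head=-3, tape[-5..1]=0000110 (head:   ^)
Step 10: in state D at pos -3, read 0 -> (D,0)->write 0,move R,goto D. Now: state=D, head=-2, tape[-5..1]=0000110 (head:    ^)
Step 11: in state D at pos -2, read 0 -> (D,0)->write 0,move R,goto D. Now: state=D, head=-1, tape[-5..1]=0000110 (head:     ^)
Step 12: in state D at pos -1, read 1 -> (D,1)->write 1,move R,goto C. Now: state=C, head=0, tape[-5..1]=0000110 (head:      ^)
Cells containing 1 after step 12: {-1, 0} -> 2 cell(s)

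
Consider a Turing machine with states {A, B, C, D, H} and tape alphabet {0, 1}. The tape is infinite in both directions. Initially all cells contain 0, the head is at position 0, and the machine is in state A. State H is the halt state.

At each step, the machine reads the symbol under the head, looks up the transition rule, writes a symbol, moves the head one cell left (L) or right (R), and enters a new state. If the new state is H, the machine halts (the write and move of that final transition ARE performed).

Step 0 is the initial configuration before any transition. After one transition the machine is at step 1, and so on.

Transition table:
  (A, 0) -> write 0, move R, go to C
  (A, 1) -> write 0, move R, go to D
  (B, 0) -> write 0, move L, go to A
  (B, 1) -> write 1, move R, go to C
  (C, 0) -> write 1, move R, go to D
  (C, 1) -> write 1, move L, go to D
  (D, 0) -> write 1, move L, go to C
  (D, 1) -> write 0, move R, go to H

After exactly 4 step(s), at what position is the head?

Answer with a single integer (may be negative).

Answer: 0

Derivation:
Step 1: in state A at pos 0, read 0 -> (A,0)->write 0,move R,goto C. Now: state=C, head=1, tape[-1..2]=0000 (head:   ^)
Step 2: in state C at pos 1, read 0 -> (C,0)->write 1,move R,goto D. Now: state=D, head=2, tape[-1..3]=00100 (head:    ^)
Step 3: in state D at pos 2, read 0 -> (D,0)->write 1,move L,goto C. Now: state=C, head=1, tape[-1..3]=00110 (head:   ^)
Step 4: in state C at pos 1, read 1 -> (C,1)->write 1,move L,goto D. Now: state=D, head=0, tape[-1..3]=00110 (head:  ^)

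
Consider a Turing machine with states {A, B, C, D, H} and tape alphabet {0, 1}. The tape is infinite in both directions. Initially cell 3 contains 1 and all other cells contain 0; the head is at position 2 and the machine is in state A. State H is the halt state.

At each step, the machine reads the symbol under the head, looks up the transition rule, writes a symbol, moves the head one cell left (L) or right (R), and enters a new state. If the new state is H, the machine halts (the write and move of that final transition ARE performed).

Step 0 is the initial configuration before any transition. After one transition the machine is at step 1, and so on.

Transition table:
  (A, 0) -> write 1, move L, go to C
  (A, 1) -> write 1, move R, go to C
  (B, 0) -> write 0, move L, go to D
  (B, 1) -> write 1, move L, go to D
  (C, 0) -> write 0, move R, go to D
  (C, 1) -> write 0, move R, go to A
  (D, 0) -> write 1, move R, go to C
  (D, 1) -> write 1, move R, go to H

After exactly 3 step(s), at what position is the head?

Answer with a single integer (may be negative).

Step 1: in state A at pos 2, read 0 -> (A,0)->write 1,move L,goto C. Now: state=C, head=1, tape[0..4]=00110 (head:  ^)
Step 2: in state C at pos 1, read 0 -> (C,0)->write 0,move R,goto D. Now: state=D, head=2, tape[0..4]=00110 (head:   ^)
Step 3: in state D at pos 2, read 1 -> (D,1)->write 1,move R,goto H. Now: state=H, head=3, tape[0..4]=00110 (head:    ^)

Answer: 3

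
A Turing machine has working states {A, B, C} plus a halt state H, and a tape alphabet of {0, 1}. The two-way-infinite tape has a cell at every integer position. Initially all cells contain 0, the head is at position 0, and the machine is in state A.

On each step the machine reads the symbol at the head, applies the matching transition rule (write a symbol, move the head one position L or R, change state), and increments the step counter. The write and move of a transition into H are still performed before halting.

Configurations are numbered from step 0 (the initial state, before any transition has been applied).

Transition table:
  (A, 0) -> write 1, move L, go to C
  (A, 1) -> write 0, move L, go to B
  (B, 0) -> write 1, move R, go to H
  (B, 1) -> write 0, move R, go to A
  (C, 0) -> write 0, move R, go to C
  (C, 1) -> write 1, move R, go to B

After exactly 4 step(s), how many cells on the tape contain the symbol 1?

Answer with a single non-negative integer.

Answer: 2

Derivation:
Step 1: in state A at pos 0, read 0 -> (A,0)->write 1,move L,goto C. Now: state=C, head=-1, tape[-2..1]=0010 (head:  ^)
Step 2: in state C at pos -1, read 0 -> (C,0)->write 0,move R,goto C. Now: state=C, head=0, tape[-2..1]=0010 (head:   ^)
Step 3: in state C at pos 0, read 1 -> (C,1)->write 1,move R,goto B. Now: state=B, head=1, tape[-2..2]=00100 (head:    ^)
Step 4: in state B at pos 1, read 0 -> (B,0)->write 1,move R,goto H. Now: state=H, head=2, tape[-2..3]=001100 (head:     ^)
Cells containing 1 after step 4: {0, 1} -> 2 cell(s)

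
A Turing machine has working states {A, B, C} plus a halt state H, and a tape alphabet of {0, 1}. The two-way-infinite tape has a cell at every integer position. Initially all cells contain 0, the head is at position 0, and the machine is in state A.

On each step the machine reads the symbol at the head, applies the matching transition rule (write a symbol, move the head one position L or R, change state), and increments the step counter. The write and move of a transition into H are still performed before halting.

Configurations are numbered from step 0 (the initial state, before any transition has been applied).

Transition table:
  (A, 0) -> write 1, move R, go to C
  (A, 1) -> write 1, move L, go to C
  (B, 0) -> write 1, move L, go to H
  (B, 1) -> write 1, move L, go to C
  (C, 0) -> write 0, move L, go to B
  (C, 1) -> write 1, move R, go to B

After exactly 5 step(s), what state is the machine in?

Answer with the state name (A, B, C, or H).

Step 1: in state A at pos 0, read 0 -> (A,0)->write 1,move R,goto C. Now: state=C, head=1, tape[-1..2]=0100 (head:   ^)
Step 2: in state C at pos 1, read 0 -> (C,0)->write 0,move L,goto B. Now: state=B, head=0, tape[-1..2]=0100 (head:  ^)
Step 3: in state B at pos 0, read 1 -> (B,1)->write 1,move L,goto C. Now: state=C, head=-1, tape[-2..2]=00100 (head:  ^)
Step 4: in state C at pos -1, read 0 -> (C,0)->write 0,move L,goto B. Now: state=B, head=-2, tape[-3..2]=000100 (head:  ^)
Step 5: in state B at pos -2, read 0 -> (B,0)->write 1,move L,goto H. Now: state=H, head=-3, tape[-4..2]=0010100 (head:  ^)

Answer: H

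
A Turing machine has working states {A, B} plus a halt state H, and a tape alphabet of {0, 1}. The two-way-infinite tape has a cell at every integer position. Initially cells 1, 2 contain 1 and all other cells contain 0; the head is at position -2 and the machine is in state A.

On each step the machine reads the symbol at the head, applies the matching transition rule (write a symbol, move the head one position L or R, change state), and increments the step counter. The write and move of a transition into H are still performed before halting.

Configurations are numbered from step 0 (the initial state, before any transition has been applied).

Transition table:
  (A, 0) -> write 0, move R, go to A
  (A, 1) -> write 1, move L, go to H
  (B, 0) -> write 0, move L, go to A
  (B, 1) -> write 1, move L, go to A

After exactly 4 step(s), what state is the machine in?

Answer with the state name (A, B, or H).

Answer: H

Derivation:
Step 1: in state A at pos -2, read 0 -> (A,0)->write 0,move R,goto A. Now: state=A, head=-1, tape[-3..3]=0000110 (head:   ^)
Step 2: in state A at pos -1, read 0 -> (A,0)->write 0,move R,goto A. Now: state=A, head=0, tape[-3..3]=0000110 (head:    ^)
Step 3: in state A at pos 0, read 0 -> (A,0)->write 0,move R,goto A. Now: state=A, head=1, tape[-3..3]=0000110 (head:     ^)
Step 4: in state A at pos 1, read 1 -> (A,1)->write 1,move L,goto H. Now: state=H, head=0, tape[-3..3]=0000110 (head:    ^)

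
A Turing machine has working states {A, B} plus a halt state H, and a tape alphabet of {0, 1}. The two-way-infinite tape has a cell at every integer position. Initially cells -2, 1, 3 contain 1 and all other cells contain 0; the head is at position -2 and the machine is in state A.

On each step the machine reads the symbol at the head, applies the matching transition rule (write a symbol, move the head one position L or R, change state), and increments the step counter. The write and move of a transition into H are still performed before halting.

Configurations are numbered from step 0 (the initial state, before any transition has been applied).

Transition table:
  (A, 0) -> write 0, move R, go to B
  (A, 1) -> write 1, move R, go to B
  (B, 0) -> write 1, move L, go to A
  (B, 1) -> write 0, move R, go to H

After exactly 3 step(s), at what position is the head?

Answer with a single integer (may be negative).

Step 1: in state A at pos -2, read 1 -> (A,1)->write 1,move R,goto B. Now: state=B, head=-1, tape[-3..4]=01001010 (head:   ^)
Step 2: in state B at pos -1, read 0 -> (B,0)->write 1,move L,goto A. Now: state=A, head=-2, tape[-3..4]=01101010 (head:  ^)
Step 3: in state A at pos -2, read 1 -> (A,1)->write 1,move R,goto B. Now: state=B, head=-1, tape[-3..4]=01101010 (head:   ^)

Answer: -1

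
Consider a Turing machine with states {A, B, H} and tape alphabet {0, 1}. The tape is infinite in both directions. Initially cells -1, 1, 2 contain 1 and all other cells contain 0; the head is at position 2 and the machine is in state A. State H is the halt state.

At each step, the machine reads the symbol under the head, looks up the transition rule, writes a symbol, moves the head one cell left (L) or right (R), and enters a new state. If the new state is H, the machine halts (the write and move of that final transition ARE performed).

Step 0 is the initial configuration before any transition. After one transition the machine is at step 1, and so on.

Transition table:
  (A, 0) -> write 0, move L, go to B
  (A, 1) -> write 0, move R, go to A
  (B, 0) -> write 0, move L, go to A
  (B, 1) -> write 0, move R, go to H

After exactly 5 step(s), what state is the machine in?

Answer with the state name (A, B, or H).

Answer: B

Derivation:
Step 1: in state A at pos 2, read 1 -> (A,1)->write 0,move R,goto A. Now: state=A, head=3, tape[-2..4]=0101000 (head:      ^)
Step 2: in state A at pos 3, read 0 -> (A,0)->write 0,move L,goto B. Now: state=B, head=2, tape[-2..4]=0101000 (head:     ^)
Step 3: in state B at pos 2, read 0 -> (B,0)->write 0,move L,goto A. Now: state=A, head=1, tape[-2..4]=0101000 (head:    ^)
Step 4: in state A at pos 1, read 1 -> (A,1)->write 0,move R,goto A. Now: state=A, head=2, tape[-2..4]=0100000 (head:     ^)
Step 5: in state A at pos 2, read 0 -> (A,0)->write 0,move L,goto B. Now: state=B, head=1, tape[-2..4]=0100000 (head:    ^)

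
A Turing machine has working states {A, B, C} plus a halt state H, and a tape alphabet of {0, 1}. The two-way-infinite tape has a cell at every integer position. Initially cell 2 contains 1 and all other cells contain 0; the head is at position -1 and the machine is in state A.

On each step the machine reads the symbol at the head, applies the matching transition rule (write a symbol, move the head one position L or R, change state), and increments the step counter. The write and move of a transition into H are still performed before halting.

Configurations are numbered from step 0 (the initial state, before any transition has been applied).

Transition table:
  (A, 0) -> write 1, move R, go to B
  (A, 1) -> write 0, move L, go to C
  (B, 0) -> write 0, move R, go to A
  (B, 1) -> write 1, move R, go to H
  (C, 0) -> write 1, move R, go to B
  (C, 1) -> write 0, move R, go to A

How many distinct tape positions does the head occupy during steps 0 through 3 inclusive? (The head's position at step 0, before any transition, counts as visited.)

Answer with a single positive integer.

Answer: 4

Derivation:
Step 1: in state A at pos -1, read 0 -> (A,0)->write 1,move R,goto B. Now: state=B, head=0, tape[-2..3]=010010 (head:   ^)
Step 2: in state B at pos 0, read 0 -> (B,0)->write 0,move R,goto A. Now: state=A, head=1, tape[-2..3]=010010 (head:    ^)
Step 3: in state A at pos 1, read 0 -> (A,0)->write 1,move R,goto B. Now: state=B, head=2, tape[-2..3]=010110 (head:     ^)
Head positions at steps 0..3: starting at -1, distinct positions visited = {-1, 0, 1, 2} -> 4 position(s)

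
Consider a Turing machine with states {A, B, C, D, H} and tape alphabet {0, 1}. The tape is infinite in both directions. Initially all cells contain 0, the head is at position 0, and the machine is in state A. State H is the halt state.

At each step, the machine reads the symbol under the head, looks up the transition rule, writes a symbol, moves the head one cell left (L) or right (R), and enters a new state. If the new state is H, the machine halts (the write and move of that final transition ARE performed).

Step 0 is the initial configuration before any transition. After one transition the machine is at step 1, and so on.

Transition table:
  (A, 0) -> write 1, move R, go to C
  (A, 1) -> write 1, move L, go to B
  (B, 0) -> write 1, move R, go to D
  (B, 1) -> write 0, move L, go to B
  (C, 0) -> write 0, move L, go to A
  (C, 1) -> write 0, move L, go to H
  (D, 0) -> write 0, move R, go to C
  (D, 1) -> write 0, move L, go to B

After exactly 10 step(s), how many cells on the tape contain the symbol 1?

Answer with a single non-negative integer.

Step 1: in state A at pos 0, read 0 -> (A,0)->write 1,move R,goto C. Now: state=C, head=1, tape[-1..2]=0100 (head:   ^)
Step 2: in state C at pos 1, read 0 -> (C,0)->write 0,move L,goto A. Now: state=A, head=0, tape[-1..2]=0100 (head:  ^)
Step 3: in state A at pos 0, read 1 -> (A,1)->write 1,move L,goto B. Now: state=B, head=-1, tape[-2..2]=00100 (head:  ^)
Step 4: in state B at pos -1, read 0 -> (B,0)->write 1,move R,goto D. Now: state=D, head=0, tape[-2..2]=01100 (head:   ^)
Step 5: in state D at pos 0, read 1 -> (D,1)->write 0,move L,goto B. Now: state=B, head=-1, tape[-2..2]=01000 (head:  ^)
Step 6: in state B at pos -1, read 1 -> (B,1)->write 0,move L,goto B. Now: state=B, head=-2, tape[-3..2]=000000 (head:  ^)
Step 7: in state B at pos -2, read 0 -> (B,0)->write 1,move R,goto D. Now: state=D, head=-1, tape[-3..2]=010000 (head:   ^)
Step 8: in state D at pos -1, read 0 -> (D,0)->write 0,move R,goto C. Now: state=C, head=0, tape[-3..2]=010000 (head:    ^)
Step 9: in state C at pos 0, read 0 -> (C,0)->write 0,move L,goto A. Now: state=A, head=-1, tape[-3..2]=010000 (head:   ^)
Step 10: in state A at pos -1, read 0 -> (A,0)->write 1,move R,goto C. Now: state=C, head=0, tape[-3..2]=011000 (head:    ^)
Cells containing 1 after step 10: {-2, -1} -> 2 cell(s)

Answer: 2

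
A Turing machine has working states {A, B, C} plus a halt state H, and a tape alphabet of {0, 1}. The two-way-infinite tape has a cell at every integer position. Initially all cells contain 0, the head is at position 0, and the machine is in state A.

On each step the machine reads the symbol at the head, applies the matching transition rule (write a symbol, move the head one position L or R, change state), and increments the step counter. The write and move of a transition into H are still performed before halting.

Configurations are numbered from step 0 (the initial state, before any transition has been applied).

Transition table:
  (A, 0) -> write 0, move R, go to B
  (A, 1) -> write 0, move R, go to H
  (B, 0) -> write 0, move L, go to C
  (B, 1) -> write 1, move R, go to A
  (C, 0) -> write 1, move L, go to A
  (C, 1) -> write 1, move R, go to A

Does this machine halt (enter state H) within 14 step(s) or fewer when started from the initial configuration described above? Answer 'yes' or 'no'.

Answer: yes

Derivation:
Step 1: in state A at pos 0, read 0 -> (A,0)->write 0,move R,goto B. Now: state=B, head=1, tape[-1..2]=0000 (head:   ^)
Step 2: in state B at pos 1, read 0 -> (B,0)->write 0,move L,goto C. Now: state=C, head=0, tape[-1..2]=0000 (head:  ^)
Step 3: in state C at pos 0, read 0 -> (C,0)->write 1,move L,goto A. Now: state=A, head=-1, tape[-2..2]=00100 (head:  ^)
Step 4: in state A at pos -1, read 0 -> (A,0)->write 0,move R,goto B. Now: state=B, head=0, tape[-2..2]=00100 (head:   ^)
Step 5: in state B at pos 0, read 1 -> (B,1)->write 1,move R,goto A. Now: state=A, head=1, tape[-2..2]=00100 (head:    ^)
Step 6: in state A at pos 1, read 0 -> (A,0)->write 0,move R,goto B. Now: state=B, head=2, tape[-2..3]=001000 (head:     ^)
Step 7: in state B at pos 2, read 0 -> (B,0)->write 0,move L,goto C. Now: state=C, head=1, tape[-2..3]=001000 (head:    ^)
Step 8: in state C at pos 1, read 0 -> (C,0)->write 1,move L,goto A. Now: state=A, head=0, tape[-2..3]=001100 (head:   ^)
Step 9: in state A at pos 0, read 1 -> (A,1)->write 0,move R,goto H. Now: state=H, head=1, tape[-2..3]=000100 (head:    ^)
State H reached at step 9; 9 <= 14 -> yes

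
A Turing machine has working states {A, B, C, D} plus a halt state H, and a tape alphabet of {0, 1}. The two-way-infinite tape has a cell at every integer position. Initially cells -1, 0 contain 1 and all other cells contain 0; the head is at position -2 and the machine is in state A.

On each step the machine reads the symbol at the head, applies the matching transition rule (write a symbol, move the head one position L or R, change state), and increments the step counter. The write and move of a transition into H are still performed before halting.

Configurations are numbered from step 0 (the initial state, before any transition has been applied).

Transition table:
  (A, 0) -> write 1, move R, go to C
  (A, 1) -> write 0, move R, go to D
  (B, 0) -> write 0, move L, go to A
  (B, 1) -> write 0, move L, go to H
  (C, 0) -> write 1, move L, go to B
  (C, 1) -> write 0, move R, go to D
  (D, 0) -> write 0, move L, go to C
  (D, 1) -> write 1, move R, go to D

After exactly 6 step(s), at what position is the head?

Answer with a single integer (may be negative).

Step 1: in state A at pos -2, read 0 -> (A,0)->write 1,move R,goto C. Now: state=C, head=-1, tape[-3..1]=01110 (head:   ^)
Step 2: in state C at pos -1, read 1 -> (C,1)->write 0,move R,goto D. Now: state=D, head=0, tape[-3..1]=01010 (head:    ^)
Step 3: in state D at pos 0, read 1 -> (D,1)->write 1,move R,goto D. Now: state=D, head=1, tape[-3..2]=010100 (head:     ^)
Step 4: in state D at pos 1, read 0 -> (D,0)->write 0,move L,goto C. Now: state=C, head=0, tape[-3..2]=010100 (head:    ^)
Step 5: in state C at pos 0, read 1 -> (C,1)->write 0,move R,goto D. Now: state=D, head=1, tape[-3..2]=010000 (head:     ^)
Step 6: in state D at pos 1, read 0 -> (D,0)->write 0,move L,goto C. Now: state=C, head=0, tape[-3..2]=010000 (head:    ^)

Answer: 0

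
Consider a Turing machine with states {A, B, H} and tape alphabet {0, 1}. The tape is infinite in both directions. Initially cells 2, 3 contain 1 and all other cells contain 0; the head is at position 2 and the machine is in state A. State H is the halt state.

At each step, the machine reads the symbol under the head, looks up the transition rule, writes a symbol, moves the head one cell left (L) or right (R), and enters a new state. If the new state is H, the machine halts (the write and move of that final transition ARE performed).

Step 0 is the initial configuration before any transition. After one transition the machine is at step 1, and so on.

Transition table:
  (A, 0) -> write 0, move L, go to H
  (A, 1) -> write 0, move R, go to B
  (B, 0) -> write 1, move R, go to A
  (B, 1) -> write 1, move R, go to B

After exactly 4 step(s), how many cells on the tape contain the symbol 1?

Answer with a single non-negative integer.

Answer: 2

Derivation:
Step 1: in state A at pos 2, read 1 -> (A,1)->write 0,move R,goto B. Now: state=B, head=3, tape[1..4]=0010 (head:   ^)
Step 2: in state B at pos 3, read 1 -> (B,1)->write 1,move R,goto B. Now: state=B, head=4, tape[1..5]=00100 (head:    ^)
Step 3: in state B at pos 4, read 0 -> (B,0)->write 1,move R,goto A. Now: state=A, head=5, tape[1..6]=001100 (head:     ^)
Step 4: in state A at pos 5, read 0 -> (A,0)->write 0,move L,goto H. Now: state=H, head=4, tape[1..6]=001100 (head:    ^)
Cells containing 1 after step 4: {3, 4} -> 2 cell(s)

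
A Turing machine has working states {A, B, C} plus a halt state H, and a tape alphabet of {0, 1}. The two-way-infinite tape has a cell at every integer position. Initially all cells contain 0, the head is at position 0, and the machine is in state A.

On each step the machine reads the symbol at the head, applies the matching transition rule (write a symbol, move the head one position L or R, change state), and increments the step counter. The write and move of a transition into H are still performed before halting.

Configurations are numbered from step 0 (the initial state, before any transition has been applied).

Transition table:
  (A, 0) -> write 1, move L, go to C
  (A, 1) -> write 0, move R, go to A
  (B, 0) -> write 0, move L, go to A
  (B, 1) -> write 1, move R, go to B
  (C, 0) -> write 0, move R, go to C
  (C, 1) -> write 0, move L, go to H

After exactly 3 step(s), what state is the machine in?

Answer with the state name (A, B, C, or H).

Answer: H

Derivation:
Step 1: in state A at pos 0, read 0 -> (A,0)->write 1,move L,goto C. Now: state=C, head=-1, tape[-2..1]=0010 (head:  ^)
Step 2: in state C at pos -1, read 0 -> (C,0)->write 0,move R,goto C. Now: state=C, head=0, tape[-2..1]=0010 (head:   ^)
Step 3: in state C at pos 0, read 1 -> (C,1)->write 0,move L,goto H. Now: state=H, head=-1, tape[-2..1]=0000 (head:  ^)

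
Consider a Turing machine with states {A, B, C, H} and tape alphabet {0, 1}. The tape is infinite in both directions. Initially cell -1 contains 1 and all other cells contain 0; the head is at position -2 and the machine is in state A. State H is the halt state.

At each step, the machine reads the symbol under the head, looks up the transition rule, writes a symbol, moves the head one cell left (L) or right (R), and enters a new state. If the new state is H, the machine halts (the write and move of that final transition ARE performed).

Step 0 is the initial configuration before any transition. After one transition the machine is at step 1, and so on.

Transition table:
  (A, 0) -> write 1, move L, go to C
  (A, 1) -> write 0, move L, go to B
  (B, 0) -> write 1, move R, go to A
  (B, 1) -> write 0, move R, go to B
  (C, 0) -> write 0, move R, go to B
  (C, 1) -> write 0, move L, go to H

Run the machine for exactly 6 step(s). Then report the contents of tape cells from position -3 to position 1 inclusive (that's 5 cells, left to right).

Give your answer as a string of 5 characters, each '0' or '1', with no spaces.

Answer: 00011

Derivation:
Step 1: in state A at pos -2, read 0 -> (A,0)->write 1,move L,goto C. Now: state=C, head=-3, tape[-4..0]=00110 (head:  ^)
Step 2: in state C at pos -3, read 0 -> (C,0)->write 0,move R,goto B. Now: state=B, head=-2, tape[-4..0]=00110 (head:   ^)
Step 3: in state B at pos -2, read 1 -> (B,1)->write 0,move R,goto B. Now: state=B, head=-1, tape[-4..0]=00010 (head:    ^)
Step 4: in state B at pos -1, read 1 -> (B,1)->write 0,move R,goto B. Now: state=B, head=0, tape[-4..1]=000000 (head:     ^)
Step 5: in state B at pos 0, read 0 -> (B,0)->write 1,move R,goto A. Now: state=A, head=1, tape[-4..2]=0000100 (head:      ^)
Step 6: in state A at pos 1, read 0 -> (A,0)->write 1,move L,goto C. Now: state=C, head=0, tape[-4..2]=0000110 (head:     ^)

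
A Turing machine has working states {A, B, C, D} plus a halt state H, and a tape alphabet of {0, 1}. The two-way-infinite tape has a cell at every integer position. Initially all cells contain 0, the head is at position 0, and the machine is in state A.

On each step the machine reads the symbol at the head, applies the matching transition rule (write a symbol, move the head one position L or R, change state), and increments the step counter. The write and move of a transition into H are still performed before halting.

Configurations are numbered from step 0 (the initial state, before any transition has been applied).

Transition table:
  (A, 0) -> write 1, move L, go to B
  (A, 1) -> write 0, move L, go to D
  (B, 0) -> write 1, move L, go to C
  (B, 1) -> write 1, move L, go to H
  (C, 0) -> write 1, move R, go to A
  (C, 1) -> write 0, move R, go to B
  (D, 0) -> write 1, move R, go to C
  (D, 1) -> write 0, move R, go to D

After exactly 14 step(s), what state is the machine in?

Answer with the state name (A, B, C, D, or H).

Step 1: in state A at pos 0, read 0 -> (A,0)->write 1,move L,goto B. Now: state=B, head=-1, tape[-2..1]=0010 (head:  ^)
Step 2: in state B at pos -1, read 0 -> (B,0)->write 1,move L,goto C. Now: state=C, head=-2, tape[-3..1]=00110 (head:  ^)
Step 3: in state C at pos -2, read 0 -> (C,0)->write 1,move R,goto A. Now: state=A, head=-1, tape[-3..1]=01110 (head:   ^)
Step 4: in state A at pos -1, read 1 -> (A,1)->write 0,move L,goto D. Now: state=D, head=-2, tape[-3..1]=01010 (head:  ^)
Step 5: in state D at pos -2, read 1 -> (D,1)->write 0,move R,goto D. Now: state=D, head=-1, tape[-3..1]=00010 (head:   ^)
Step 6: in state D at pos -1, read 0 -> (D,0)->write 1,move R,goto C. Now: state=C, head=0, tape[-3..1]=00110 (head:    ^)
Step 7: in state C at pos 0, read 1 -> (C,1)->write 0,move R,goto B. Now: state=B, head=1, tape[-3..2]=001000 (head:     ^)
Step 8: in state B at pos 1, read 0 -> (B,0)->write 1,move L,goto C. Now: state=C, head=0, tape[-3..2]=001010 (head:    ^)
Step 9: in state C at pos 0, read 0 -> (C,0)->write 1,move R,goto A. Now: state=A, head=1, tape[-3..2]=001110 (head:     ^)
Step 10: in state A at pos 1, read 1 -> (A,1)->write 0,move L,goto D. Now: state=D, head=0, tape[-3..2]=001100 (head:    ^)
Step 11: in state D at pos 0, read 1 -> (D,1)->write 0,move R,goto D. Now: state=D, head=1, tape[-3..2]=001000 (head:     ^)
Step 12: in state D at pos 1, read 0 -> (D,0)->write 1,move R,goto C. Now: state=C, head=2, tape[-3..3]=0010100 (head:      ^)
Step 13: in state C at pos 2, read 0 -> (C,0)->write 1,move R,goto A. Now: state=A, head=3, tape[-3..4]=00101100 (head:       ^)
Step 14: in state A at pos 3, read 0 -> (A,0)->write 1,move L,goto B. Now: state=B, head=2, tape[-3..4]=00101110 (head:      ^)

Answer: B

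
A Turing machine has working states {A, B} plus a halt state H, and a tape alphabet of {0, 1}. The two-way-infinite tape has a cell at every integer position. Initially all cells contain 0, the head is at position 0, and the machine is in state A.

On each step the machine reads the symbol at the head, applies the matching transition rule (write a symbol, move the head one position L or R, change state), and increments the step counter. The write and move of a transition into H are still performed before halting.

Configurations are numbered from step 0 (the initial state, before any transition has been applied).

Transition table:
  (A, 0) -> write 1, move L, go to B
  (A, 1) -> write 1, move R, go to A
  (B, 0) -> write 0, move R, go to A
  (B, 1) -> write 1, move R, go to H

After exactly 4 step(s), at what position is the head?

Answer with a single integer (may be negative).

Answer: 0

Derivation:
Step 1: in state A at pos 0, read 0 -> (A,0)->write 1,move L,goto B. Now: state=B, head=-1, tape[-2..1]=0010 (head:  ^)
Step 2: in state B at pos -1, read 0 -> (B,0)->write 0,move R,goto A. Now: state=A, head=0, tape[-2..1]=0010 (head:   ^)
Step 3: in state A at pos 0, read 1 -> (A,1)->write 1,move R,goto A. Now: state=A, head=1, tape[-2..2]=00100 (head:    ^)
Step 4: in state A at pos 1, read 0 -> (A,0)->write 1,move L,goto B. Now: state=B, head=0, tape[-2..2]=00110 (head:   ^)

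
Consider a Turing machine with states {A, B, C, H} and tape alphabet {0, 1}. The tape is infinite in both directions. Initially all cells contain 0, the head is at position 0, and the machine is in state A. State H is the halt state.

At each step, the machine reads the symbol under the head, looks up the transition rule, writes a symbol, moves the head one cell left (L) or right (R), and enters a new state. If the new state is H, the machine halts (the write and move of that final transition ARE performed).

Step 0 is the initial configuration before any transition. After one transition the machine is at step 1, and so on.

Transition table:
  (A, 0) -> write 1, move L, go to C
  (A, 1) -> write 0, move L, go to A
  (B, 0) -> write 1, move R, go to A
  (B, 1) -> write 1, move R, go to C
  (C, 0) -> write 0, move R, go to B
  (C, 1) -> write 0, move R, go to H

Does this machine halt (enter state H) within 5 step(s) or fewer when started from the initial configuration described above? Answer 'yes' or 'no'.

Answer: no

Derivation:
Step 1: in state A at pos 0, read 0 -> (A,0)->write 1,move L,goto C. Now: state=C, head=-1, tape[-2..1]=0010 (head:  ^)
Step 2: in state C at pos -1, read 0 -> (C,0)->write 0,move R,goto B. Now: state=B, head=0, tape[-2..1]=0010 (head:   ^)
Step 3: in state B at pos 0, read 1 -> (B,1)->write 1,move R,goto C. Now: state=C, head=1, tape[-2..2]=00100 (head:    ^)
Step 4: in state C at pos 1, read 0 -> (C,0)->write 0,move R,goto B. Now: state=B, head=2, tape[-2..3]=001000 (head:     ^)
Step 5: in state B at pos 2, read 0 -> (B,0)->write 1,move R,goto A. Now: state=A, head=3, tape[-2..4]=0010100 (head:      ^)
After 5 step(s): state = A (not H) -> not halted within 5 -> no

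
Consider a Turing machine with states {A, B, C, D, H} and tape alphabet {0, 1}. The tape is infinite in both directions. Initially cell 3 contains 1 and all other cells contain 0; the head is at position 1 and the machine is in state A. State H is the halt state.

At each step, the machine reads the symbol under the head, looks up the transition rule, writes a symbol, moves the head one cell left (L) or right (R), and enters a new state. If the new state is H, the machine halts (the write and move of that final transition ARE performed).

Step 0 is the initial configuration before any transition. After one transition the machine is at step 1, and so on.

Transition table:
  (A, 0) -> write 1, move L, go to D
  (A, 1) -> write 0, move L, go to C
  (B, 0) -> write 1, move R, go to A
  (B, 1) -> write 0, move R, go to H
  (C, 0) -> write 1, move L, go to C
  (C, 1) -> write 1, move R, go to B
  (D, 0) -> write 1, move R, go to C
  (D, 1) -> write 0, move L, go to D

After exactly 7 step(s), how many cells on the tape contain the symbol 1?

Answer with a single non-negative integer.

Step 1: in state A at pos 1, read 0 -> (A,0)->write 1,move L,goto D. Now: state=D, head=0, tape[-1..4]=001010 (head:  ^)
Step 2: in state D at pos 0, read 0 -> (D,0)->write 1,move R,goto C. Now: state=C, head=1, tape[-1..4]=011010 (head:   ^)
Step 3: in state C at pos 1, read 1 -> (C,1)->write 1,move R,goto B. Now: state=B, head=2, tape[-1..4]=011010 (head:    ^)
Step 4: in state B at pos 2, read 0 -> (B,0)->write 1,move R,goto A. Now: state=A, head=3, tape[-1..4]=011110 (head:     ^)
Step 5: in state A at pos 3, read 1 -> (A,1)->write 0,move L,goto C. Now: state=C, head=2, tape[-1..4]=011100 (head:    ^)
Step 6: in state C at pos 2, read 1 -> (C,1)->write 1,move R,goto B. Now: state=B, head=3, tape[-1..4]=011100 (head:     ^)
Step 7: in state B at pos 3, read 0 -> (B,0)->write 1,move R,goto A. Now: state=A, head=4, tape[-1..5]=0111100 (head:      ^)
Cells containing 1 after step 7: {0, 1, 2, 3} -> 4 cell(s)

Answer: 4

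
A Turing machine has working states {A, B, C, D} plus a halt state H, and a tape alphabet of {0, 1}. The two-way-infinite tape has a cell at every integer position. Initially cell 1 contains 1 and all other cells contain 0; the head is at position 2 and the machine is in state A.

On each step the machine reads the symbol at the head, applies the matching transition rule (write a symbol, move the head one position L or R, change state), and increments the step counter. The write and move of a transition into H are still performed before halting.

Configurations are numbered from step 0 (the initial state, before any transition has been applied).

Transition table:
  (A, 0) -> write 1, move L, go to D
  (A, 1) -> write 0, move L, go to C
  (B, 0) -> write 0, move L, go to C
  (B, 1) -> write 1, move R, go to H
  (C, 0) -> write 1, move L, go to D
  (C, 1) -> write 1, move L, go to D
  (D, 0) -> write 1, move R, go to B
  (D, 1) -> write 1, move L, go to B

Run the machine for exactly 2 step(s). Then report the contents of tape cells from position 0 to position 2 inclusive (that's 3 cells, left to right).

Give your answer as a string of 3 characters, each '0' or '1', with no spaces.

Step 1: in state A at pos 2, read 0 -> (A,0)->write 1,move L,goto D. Now: state=D, head=1, tape[0..3]=0110 (head:  ^)
Step 2: in state D at pos 1, read 1 -> (D,1)->write 1,move L,goto B. Now: state=B, head=0, tape[-1..3]=00110 (head:  ^)

Answer: 011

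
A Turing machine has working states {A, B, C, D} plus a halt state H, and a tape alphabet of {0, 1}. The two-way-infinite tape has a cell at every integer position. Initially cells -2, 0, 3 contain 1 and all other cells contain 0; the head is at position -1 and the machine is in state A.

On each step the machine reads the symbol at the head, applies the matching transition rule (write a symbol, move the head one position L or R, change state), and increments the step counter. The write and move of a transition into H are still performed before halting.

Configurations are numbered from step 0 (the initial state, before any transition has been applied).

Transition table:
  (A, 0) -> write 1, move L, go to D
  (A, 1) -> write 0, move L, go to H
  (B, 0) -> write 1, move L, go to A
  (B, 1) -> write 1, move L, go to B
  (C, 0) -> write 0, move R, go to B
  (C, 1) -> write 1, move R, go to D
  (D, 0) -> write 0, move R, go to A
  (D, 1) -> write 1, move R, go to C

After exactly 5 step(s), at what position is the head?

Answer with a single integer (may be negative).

Answer: 2

Derivation:
Step 1: in state A at pos -1, read 0 -> (A,0)->write 1,move L,goto D. Now: state=D, head=-2, tape[-3..4]=01110010 (head:  ^)
Step 2: in state D at pos -2, read 1 -> (D,1)->write 1,move R,goto C. Now: state=C, head=-1, tape[-3..4]=01110010 (head:   ^)
Step 3: in state C at pos -1, read 1 -> (C,1)->write 1,move R,goto D. Now: state=D, head=0, tape[-3..4]=01110010 (head:    ^)
Step 4: in state D at pos 0, read 1 -> (D,1)->write 1,move R,goto C. Now: state=C, head=1, tape[-3..4]=01110010 (head:     ^)
Step 5: in state C at pos 1, read 0 -> (C,0)->write 0,move R,goto B. Now: state=B, head=2, tape[-3..4]=01110010 (head:      ^)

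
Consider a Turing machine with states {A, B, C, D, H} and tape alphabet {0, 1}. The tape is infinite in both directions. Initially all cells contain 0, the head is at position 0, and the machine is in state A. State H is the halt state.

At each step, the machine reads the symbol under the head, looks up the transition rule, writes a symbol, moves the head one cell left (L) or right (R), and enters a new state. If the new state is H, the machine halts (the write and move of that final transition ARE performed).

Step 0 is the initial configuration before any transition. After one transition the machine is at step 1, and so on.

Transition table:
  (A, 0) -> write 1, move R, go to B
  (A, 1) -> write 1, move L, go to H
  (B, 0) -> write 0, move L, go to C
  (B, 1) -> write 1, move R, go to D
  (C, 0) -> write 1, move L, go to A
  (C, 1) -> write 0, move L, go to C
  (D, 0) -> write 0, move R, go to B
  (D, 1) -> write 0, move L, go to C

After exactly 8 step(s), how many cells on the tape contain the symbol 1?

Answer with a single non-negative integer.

Step 1: in state A at pos 0, read 0 -> (A,0)->write 1,move R,goto B. Now: state=B, head=1, tape[-1..2]=0100 (head:   ^)
Step 2: in state B at pos 1, read 0 -> (B,0)->write 0,move L,goto C. Now: state=C, head=0, tape[-1..2]=0100 (head:  ^)
Step 3: in state C at pos 0, read 1 -> (C,1)->write 0,move L,goto C. Now: state=C, head=-1, tape[-2..2]=00000 (head:  ^)
Step 4: in state C at pos -1, read 0 -> (C,0)->write 1,move L,goto A. Now: state=A, head=-2, tape[-3..2]=001000 (head:  ^)
Step 5: in state A at pos -2, read 0 -> (A,0)->write 1,move R,goto B. Now: state=B, head=-1, tape[-3..2]=011000 (head:   ^)
Step 6: in state B at pos -1, read 1 -> (B,1)->write 1,move R,goto D. Now: state=D, head=0, tape[-3..2]=011000 (head:    ^)
Step 7: in state D at pos 0, read 0 -> (D,0)->write 0,move R,goto B. Now: state=B, head=1, tape[-3..2]=011000 (head:     ^)
Step 8: in state B at pos 1, read 0 -> (B,0)->write 0,move L,goto C. Now: state=C, head=0, tape[-3..2]=011000 (head:    ^)
Cells containing 1 after step 8: {-2, -1} -> 2 cell(s)

Answer: 2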